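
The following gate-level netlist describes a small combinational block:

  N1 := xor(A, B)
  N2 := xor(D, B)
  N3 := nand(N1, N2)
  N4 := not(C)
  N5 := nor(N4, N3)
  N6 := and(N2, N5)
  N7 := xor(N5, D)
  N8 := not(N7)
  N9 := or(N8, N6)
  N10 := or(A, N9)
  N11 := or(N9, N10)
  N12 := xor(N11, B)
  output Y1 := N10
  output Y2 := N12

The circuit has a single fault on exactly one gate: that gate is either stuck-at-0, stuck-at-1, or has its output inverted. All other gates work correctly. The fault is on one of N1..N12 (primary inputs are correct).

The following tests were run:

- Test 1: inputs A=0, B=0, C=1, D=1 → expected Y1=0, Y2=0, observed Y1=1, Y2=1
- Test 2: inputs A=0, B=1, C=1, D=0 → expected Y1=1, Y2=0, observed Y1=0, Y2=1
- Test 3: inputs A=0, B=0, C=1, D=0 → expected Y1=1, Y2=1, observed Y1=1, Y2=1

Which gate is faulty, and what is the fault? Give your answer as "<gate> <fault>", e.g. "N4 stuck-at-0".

N6 inverted output

Fault-free values for test 1 (A=0, B=0, C=1, D=1): N1=0, N2=1, N3=1, N4=0, N5=0, N6=0, N7=1, N8=0, N9=0, N10=0, N11=0, N12=0, giving Y1=0, Y2=0. Observed Y1=1, Y2=1.
Test 1: faults giving observed Y1=1, Y2=1 are {N1 stuck-at-1, N1 inverted output, N3 stuck-at-0, N3 inverted output, N5 stuck-at-1, N5 inverted output, N6 stuck-at-1, N6 inverted output, N7 stuck-at-0, N7 inverted output, N8 stuck-at-1, N8 inverted output, N9 stuck-at-1, N9 inverted output, N10 stuck-at-1, N10 inverted output}.
Test 2 (A=0, B=1, C=1, D=0): fault-free N1=1, N2=1, N3=0, N4=0, N5=1, N6=1, N7=1, N8=0, N9=1, N10=1, N11=1, N12=0 → Y1=1, Y2=0; observed Y1=0, Y2=1. Eliminates N1 stuck-at-1, N1 inverted output, N3 stuck-at-0, N3 inverted output, N5 stuck-at-1, N5 inverted output, N6 stuck-at-1, N7 stuck-at-0, N7 inverted output, N8 stuck-at-1, N8 inverted output, N9 stuck-at-1, N10 stuck-at-1, N10 inverted output.
Test 3 (A=0, B=0, C=1, D=0): fault-free N1=0, N2=0, N3=1, N4=0, N5=0, N6=0, N7=0, N8=1, N9=1, N10=1, N11=1, N12=1 → Y1=1, Y2=1; observed Y1=1, Y2=1. Eliminates N9 inverted output.
Only N6 inverted output is consistent with every test.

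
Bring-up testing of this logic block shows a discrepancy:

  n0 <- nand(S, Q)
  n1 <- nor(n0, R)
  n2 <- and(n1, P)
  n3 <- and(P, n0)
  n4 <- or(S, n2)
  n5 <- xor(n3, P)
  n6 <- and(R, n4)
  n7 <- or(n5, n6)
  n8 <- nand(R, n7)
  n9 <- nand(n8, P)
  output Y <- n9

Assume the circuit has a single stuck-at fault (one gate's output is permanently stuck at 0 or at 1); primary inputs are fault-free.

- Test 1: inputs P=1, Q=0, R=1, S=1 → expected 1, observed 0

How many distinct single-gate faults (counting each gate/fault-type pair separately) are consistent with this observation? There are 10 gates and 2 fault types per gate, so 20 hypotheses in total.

Fault-free: n0=1, n1=0, n2=0, n3=1, n4=1, n5=0, n6=1, n7=1, n8=0, n9=1 → 1. Observed 0.
  n0: none of the 2 fault types match ✗
  n1: none of the 2 fault types match ✗
  n2: none of the 2 fault types match ✗
  n3: none of the 2 fault types match ✗
  n4: stuck-at-0 ✓; others ✗
  n5: none of the 2 fault types match ✗
  n6: stuck-at-0 ✓; others ✗
  n7: stuck-at-0 ✓; others ✗
  n8: stuck-at-1 ✓; others ✗
  n9: stuck-at-0 ✓; others ✗
Consistent faults: {n4 stuck-at-0, n6 stuck-at-0, n7 stuck-at-0, n8 stuck-at-1, n9 stuck-at-0} — 5 in all.

5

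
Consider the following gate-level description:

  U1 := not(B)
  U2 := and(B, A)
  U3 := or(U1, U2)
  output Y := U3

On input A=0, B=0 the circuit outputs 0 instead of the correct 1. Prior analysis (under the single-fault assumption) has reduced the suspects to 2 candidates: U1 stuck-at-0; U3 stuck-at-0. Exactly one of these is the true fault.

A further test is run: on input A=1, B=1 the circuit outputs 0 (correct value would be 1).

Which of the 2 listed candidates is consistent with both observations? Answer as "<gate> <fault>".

U3 stuck-at-0

Evaluate each candidate on input A=1, B=1:
  U1 stuck-at-0: U1=0 [stuck-at-0], U2=1, U3=1 → 1 — eliminated
  U3 stuck-at-0: U1=0, U2=1, U3=0 [stuck-at-0] → 0 — matches
Only U3 stuck-at-0 reproduces the observed 0.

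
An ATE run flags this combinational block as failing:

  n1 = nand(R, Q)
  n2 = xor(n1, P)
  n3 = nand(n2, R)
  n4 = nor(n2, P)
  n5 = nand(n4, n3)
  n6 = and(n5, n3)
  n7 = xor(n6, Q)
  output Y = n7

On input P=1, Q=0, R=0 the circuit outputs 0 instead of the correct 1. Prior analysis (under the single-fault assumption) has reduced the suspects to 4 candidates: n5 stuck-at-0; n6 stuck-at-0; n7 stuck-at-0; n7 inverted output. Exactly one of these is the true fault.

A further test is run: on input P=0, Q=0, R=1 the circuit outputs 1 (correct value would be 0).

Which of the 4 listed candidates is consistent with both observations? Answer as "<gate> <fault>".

n7 inverted output

Evaluate each candidate on input P=0, Q=0, R=1:
  n5 stuck-at-0: n1=1, n2=1, n3=0, n4=0, n5=0 [stuck-at-0], n6=0, n7=0 → 0 — eliminated
  n6 stuck-at-0: n1=1, n2=1, n3=0, n4=0, n5=1, n6=0 [stuck-at-0], n7=0 → 0 — eliminated
  n7 stuck-at-0: n1=1, n2=1, n3=0, n4=0, n5=1, n6=0, n7=0 [stuck-at-0] → 0 — eliminated
  n7 inverted output: n1=1, n2=1, n3=0, n4=0, n5=1, n6=0, n7=1 [inverted output] → 1 — matches
Only n7 inverted output reproduces the observed 1.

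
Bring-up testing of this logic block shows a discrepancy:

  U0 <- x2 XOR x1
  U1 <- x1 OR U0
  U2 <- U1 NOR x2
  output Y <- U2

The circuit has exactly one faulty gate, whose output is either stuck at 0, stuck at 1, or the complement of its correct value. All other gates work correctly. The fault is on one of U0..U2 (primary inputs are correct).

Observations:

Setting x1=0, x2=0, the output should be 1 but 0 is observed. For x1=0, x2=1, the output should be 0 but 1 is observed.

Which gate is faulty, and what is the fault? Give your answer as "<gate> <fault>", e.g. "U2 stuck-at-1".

U2 inverted output

Fault-free values for test 1 (x1=0, x2=0): U0=0, U1=0, U2=1, giving Y=1. Observed 0.
Test 1: faults giving observed 0 are {U0 stuck-at-1, U0 inverted output, U1 stuck-at-1, U1 inverted output, U2 stuck-at-0, U2 inverted output}.
Test 2 (x1=0, x2=1): fault-free U0=1, U1=1, U2=0 → 0; observed 1. Eliminates U0 stuck-at-1, U0 inverted output, U1 stuck-at-1, U1 inverted output, U2 stuck-at-0.
Only U2 inverted output is consistent with every test.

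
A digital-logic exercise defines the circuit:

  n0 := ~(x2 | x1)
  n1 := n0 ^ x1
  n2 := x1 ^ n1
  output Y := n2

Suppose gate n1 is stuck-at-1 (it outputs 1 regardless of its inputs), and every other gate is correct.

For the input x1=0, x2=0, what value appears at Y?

1

Propagate with n1 forced: n0=1, n1=1 [stuck-at-1], n2=1.
So Y = 1. (Same as the fault-free value — the fault is masked on this input.)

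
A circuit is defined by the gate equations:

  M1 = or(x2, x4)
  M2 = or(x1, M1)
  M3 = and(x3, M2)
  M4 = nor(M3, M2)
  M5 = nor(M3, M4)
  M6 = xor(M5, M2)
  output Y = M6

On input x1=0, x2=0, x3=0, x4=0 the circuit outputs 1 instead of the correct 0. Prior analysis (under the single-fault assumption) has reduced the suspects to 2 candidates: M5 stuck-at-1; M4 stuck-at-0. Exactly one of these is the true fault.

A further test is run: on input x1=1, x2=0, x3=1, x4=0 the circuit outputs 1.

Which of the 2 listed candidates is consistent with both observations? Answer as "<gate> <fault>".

M4 stuck-at-0

Evaluate each candidate on input x1=1, x2=0, x3=1, x4=0:
  M5 stuck-at-1: M1=0, M2=1, M3=1, M4=0, M5=1 [stuck-at-1], M6=0 → 0 — eliminated
  M4 stuck-at-0: M1=0, M2=1, M3=1, M4=0 [stuck-at-0], M5=0, M6=1 → 1 — matches
Only M4 stuck-at-0 reproduces the observed 1.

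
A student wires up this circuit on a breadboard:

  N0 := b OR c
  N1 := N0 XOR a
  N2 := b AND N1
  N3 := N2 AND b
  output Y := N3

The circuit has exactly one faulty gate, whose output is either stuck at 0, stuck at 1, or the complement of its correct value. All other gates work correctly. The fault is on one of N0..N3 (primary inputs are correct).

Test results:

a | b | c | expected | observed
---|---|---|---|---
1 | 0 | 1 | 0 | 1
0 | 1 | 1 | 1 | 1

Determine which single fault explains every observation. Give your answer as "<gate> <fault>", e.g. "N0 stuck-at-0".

N3 stuck-at-1

Fault-free values for test 1 (a=1, b=0, c=1): N0=1, N1=0, N2=0, N3=0, giving Y=0. Observed 1.
Test 1: faults giving observed 1 are {N3 stuck-at-1, N3 inverted output}.
Test 2 (a=0, b=1, c=1): fault-free N0=1, N1=1, N2=1, N3=1 → 1; observed 1. Eliminates N3 inverted output.
Only N3 stuck-at-1 is consistent with every test.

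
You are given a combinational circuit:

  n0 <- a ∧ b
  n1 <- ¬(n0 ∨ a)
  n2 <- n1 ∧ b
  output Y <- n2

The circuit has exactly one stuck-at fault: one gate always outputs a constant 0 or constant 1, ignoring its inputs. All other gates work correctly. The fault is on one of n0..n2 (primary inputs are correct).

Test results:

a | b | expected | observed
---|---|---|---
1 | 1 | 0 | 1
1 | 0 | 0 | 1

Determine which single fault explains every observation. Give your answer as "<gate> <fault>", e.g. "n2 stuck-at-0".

n2 stuck-at-1

Fault-free values for test 1 (a=1, b=1): n0=1, n1=0, n2=0, giving Y=0. Observed 1.
Test 1: faults giving observed 1 are {n1 stuck-at-1, n2 stuck-at-1}.
Test 2 (a=1, b=0): fault-free n0=0, n1=0, n2=0 → 0; observed 1. Eliminates n1 stuck-at-1.
Only n2 stuck-at-1 is consistent with every test.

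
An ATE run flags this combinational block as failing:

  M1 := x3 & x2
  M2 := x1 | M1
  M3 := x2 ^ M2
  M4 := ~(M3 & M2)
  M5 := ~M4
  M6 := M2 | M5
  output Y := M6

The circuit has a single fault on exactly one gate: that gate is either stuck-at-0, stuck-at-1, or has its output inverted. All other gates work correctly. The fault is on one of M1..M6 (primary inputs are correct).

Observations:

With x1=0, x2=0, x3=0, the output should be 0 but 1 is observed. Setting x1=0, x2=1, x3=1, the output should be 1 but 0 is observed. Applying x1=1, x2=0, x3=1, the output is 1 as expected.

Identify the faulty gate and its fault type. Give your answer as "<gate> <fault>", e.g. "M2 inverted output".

Fault-free values for test 1 (x1=0, x2=0, x3=0): M1=0, M2=0, M3=0, M4=1, M5=0, M6=0, giving Y=0. Observed 1.
Test 1: faults giving observed 1 are {M1 stuck-at-1, M1 inverted output, M2 stuck-at-1, M2 inverted output, M4 stuck-at-0, M4 inverted output, M5 stuck-at-1, M5 inverted output, M6 stuck-at-1, M6 inverted output}.
Test 2 (x1=0, x2=1, x3=1): fault-free M1=1, M2=1, M3=0, M4=1, M5=0, M6=1 → 1; observed 0. Eliminates M1 stuck-at-1, M2 stuck-at-1, M4 stuck-at-0, M4 inverted output, M5 stuck-at-1, M5 inverted output, M6 stuck-at-1.
Test 3 (x1=1, x2=0, x3=1): fault-free M1=0, M2=1, M3=1, M4=0, M5=1, M6=1 → 1; observed 1. Eliminates M2 inverted output, M6 inverted output.
Only M1 inverted output is consistent with every test.

M1 inverted output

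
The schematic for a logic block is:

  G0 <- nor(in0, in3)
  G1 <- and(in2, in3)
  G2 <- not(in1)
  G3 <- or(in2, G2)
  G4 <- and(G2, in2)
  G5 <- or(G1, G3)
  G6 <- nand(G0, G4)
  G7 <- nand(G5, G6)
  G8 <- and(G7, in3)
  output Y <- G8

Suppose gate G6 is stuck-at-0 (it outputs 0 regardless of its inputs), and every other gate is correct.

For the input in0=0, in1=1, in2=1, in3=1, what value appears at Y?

1

Propagate with G6 forced: G0=0, G1=1, G2=0, G3=1, G4=0, G5=1, G6=0 [stuck-at-0], G7=1, G8=1.
So Y = 1. (Without the fault it would be 0.)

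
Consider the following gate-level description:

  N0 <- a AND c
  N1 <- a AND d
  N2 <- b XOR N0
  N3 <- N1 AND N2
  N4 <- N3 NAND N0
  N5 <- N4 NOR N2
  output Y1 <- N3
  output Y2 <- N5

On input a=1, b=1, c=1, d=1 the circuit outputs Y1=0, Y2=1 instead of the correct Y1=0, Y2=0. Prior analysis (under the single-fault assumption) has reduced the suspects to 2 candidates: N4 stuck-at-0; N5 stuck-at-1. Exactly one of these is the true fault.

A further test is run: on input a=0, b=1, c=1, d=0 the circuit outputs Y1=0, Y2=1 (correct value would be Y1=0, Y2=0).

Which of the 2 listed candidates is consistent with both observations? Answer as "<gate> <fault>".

N5 stuck-at-1

Evaluate each candidate on input a=0, b=1, c=1, d=0:
  N4 stuck-at-0: N0=0, N1=0, N2=1, N3=0, N4=0 [stuck-at-0], N5=0 → Y1=0, Y2=0 — eliminated
  N5 stuck-at-1: N0=0, N1=0, N2=1, N3=0, N4=1, N5=1 [stuck-at-1] → Y1=0, Y2=1 — matches
Only N5 stuck-at-1 reproduces the observed Y1=0, Y2=1.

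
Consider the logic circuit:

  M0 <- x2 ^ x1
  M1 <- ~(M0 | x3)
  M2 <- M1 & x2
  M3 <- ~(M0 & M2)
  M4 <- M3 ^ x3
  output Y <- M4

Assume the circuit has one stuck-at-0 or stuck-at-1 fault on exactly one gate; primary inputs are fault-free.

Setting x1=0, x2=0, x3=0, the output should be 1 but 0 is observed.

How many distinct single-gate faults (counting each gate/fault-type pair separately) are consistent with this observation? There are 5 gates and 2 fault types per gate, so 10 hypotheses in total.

2

Fault-free: M0=0, M1=1, M2=0, M3=1, M4=1 → 1. Observed 0.
  M0 stuck-at-0: output 1 ✗
  M0 stuck-at-1: output 1 ✗
  M1 stuck-at-0: output 1 ✗
  M1 stuck-at-1: output 1 ✗
  M2 stuck-at-0: output 1 ✗
  M2 stuck-at-1: output 1 ✗
  M3 stuck-at-0: output 0 ✓
  M3 stuck-at-1: output 1 ✗
  M4 stuck-at-0: output 0 ✓
  M4 stuck-at-1: output 1 ✗
Consistent faults: {M3 stuck-at-0, M4 stuck-at-0} — 2 in all.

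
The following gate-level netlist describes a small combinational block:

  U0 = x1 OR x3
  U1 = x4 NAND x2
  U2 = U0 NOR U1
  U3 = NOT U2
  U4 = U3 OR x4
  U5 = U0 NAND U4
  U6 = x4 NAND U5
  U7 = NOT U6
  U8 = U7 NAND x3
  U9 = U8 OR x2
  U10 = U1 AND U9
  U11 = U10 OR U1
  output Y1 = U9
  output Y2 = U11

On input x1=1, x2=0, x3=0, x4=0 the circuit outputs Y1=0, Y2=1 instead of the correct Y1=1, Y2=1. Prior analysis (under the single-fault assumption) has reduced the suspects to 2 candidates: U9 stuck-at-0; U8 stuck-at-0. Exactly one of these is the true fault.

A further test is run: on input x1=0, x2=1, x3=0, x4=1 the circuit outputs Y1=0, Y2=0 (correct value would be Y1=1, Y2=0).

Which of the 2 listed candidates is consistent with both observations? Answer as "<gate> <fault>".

Evaluate each candidate on input x1=0, x2=1, x3=0, x4=1:
  U9 stuck-at-0: U0=0, U1=0, U2=1, U3=0, U4=1, U5=1, U6=0, U7=1, U8=1, U9=0 [stuck-at-0], U10=0, U11=0 → Y1=0, Y2=0 — matches
  U8 stuck-at-0: U0=0, U1=0, U2=1, U3=0, U4=1, U5=1, U6=0, U7=1, U8=0 [stuck-at-0], U9=1, U10=0, U11=0 → Y1=1, Y2=0 — eliminated
Only U9 stuck-at-0 reproduces the observed Y1=0, Y2=0.

U9 stuck-at-0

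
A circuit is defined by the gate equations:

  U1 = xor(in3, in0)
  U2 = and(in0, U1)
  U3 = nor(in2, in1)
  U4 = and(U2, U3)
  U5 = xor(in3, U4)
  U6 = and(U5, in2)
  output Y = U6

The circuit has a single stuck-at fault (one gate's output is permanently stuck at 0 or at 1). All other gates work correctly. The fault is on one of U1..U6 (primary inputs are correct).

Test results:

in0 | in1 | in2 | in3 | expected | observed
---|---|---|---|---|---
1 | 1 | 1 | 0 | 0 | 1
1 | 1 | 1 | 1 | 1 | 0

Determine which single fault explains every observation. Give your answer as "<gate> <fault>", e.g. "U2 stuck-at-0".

U4 stuck-at-1

Fault-free values for test 1 (in0=1, in1=1, in2=1, in3=0): U1=1, U2=1, U3=0, U4=0, U5=0, U6=0, giving Y=0. Observed 1.
Test 1: faults giving observed 1 are {U3 stuck-at-1, U4 stuck-at-1, U5 stuck-at-1, U6 stuck-at-1}.
Test 2 (in0=1, in1=1, in2=1, in3=1): fault-free U1=0, U2=0, U3=0, U4=0, U5=1, U6=1 → 1; observed 0. Eliminates U3 stuck-at-1, U5 stuck-at-1, U6 stuck-at-1.
Only U4 stuck-at-1 is consistent with every test.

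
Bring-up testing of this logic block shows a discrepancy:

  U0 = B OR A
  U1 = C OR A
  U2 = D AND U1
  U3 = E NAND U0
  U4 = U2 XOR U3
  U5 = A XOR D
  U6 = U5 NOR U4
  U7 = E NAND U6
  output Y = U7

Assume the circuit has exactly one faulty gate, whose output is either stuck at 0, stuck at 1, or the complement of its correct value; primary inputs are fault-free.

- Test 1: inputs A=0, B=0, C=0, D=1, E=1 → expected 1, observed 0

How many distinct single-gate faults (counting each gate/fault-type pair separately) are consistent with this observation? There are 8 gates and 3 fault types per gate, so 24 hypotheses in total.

4

Fault-free: U0=0, U1=0, U2=0, U3=1, U4=1, U5=1, U6=0, U7=1 → 1. Observed 0.
  U0: none of the 3 fault types match ✗
  U1: none of the 3 fault types match ✗
  U2: none of the 3 fault types match ✗
  U3: none of the 3 fault types match ✗
  U4: none of the 3 fault types match ✗
  U5: none of the 3 fault types match ✗
  U6: stuck-at-1, inverted output ✓; others ✗
  U7: stuck-at-0, inverted output ✓; others ✗
Consistent faults: {U6 stuck-at-1, U6 inverted output, U7 stuck-at-0, U7 inverted output} — 4 in all.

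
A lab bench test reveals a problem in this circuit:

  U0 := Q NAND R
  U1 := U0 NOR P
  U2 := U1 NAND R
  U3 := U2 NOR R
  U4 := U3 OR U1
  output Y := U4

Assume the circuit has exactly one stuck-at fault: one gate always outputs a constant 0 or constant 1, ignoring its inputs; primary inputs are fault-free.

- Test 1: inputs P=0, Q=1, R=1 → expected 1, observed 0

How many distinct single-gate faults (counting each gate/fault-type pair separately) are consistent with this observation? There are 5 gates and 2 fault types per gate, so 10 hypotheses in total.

Fault-free: U0=0, U1=1, U2=0, U3=0, U4=1 → 1. Observed 0.
  U0 stuck-at-0: output 1 ✗
  U0 stuck-at-1: output 0 ✓
  U1 stuck-at-0: output 0 ✓
  U1 stuck-at-1: output 1 ✗
  U2 stuck-at-0: output 1 ✗
  U2 stuck-at-1: output 1 ✗
  U3 stuck-at-0: output 1 ✗
  U3 stuck-at-1: output 1 ✗
  U4 stuck-at-0: output 0 ✓
  U4 stuck-at-1: output 1 ✗
Consistent faults: {U0 stuck-at-1, U1 stuck-at-0, U4 stuck-at-0} — 3 in all.

3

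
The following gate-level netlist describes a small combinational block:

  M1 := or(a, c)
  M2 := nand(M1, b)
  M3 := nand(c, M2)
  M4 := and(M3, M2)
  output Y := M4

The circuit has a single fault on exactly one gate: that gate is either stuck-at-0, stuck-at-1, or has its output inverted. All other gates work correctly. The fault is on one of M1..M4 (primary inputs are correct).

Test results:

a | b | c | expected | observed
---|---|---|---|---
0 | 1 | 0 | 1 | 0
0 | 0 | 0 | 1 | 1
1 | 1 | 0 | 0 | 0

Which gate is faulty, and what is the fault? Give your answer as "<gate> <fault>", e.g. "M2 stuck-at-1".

M1 stuck-at-1

Fault-free values for test 1 (a=0, b=1, c=0): M1=0, M2=1, M3=1, M4=1, giving Y=1. Observed 0.
Test 1: faults giving observed 0 are {M1 stuck-at-1, M1 inverted output, M2 stuck-at-0, M2 inverted output, M3 stuck-at-0, M3 inverted output, M4 stuck-at-0, M4 inverted output}.
Test 2 (a=0, b=0, c=0): fault-free M1=0, M2=1, M3=1, M4=1 → 1; observed 1. Eliminates M2 stuck-at-0, M2 inverted output, M3 stuck-at-0, M3 inverted output, M4 stuck-at-0, M4 inverted output.
Test 3 (a=1, b=1, c=0): fault-free M1=1, M2=0, M3=1, M4=0 → 0; observed 0. Eliminates M1 inverted output.
Only M1 stuck-at-1 is consistent with every test.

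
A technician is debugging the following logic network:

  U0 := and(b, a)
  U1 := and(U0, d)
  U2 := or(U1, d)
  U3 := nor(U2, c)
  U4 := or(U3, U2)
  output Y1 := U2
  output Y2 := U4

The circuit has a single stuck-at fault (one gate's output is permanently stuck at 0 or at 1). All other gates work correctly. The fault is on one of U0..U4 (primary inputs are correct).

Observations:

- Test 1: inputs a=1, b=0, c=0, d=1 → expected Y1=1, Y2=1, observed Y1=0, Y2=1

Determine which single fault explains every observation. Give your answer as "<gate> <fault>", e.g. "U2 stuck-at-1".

Fault-free values for test 1 (a=1, b=0, c=0, d=1): U0=0, U1=0, U2=1, U3=0, U4=1, giving Y1=1, Y2=1. Observed Y1=0, Y2=1.
Test 1: faults giving observed Y1=0, Y2=1 are {U2 stuck-at-0}.
Only U2 stuck-at-0 is consistent with every test.

U2 stuck-at-0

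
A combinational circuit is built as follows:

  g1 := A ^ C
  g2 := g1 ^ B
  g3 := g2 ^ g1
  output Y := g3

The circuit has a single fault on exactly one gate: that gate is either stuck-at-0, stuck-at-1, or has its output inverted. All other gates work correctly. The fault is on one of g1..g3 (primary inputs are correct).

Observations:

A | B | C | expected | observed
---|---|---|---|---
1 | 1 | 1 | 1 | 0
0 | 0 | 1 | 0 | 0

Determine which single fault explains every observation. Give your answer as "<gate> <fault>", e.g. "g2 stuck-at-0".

Fault-free values for test 1 (A=1, B=1, C=1): g1=0, g2=1, g3=1, giving Y=1. Observed 0.
Test 1: faults giving observed 0 are {g2 stuck-at-0, g2 inverted output, g3 stuck-at-0, g3 inverted output}.
Test 2 (A=0, B=0, C=1): fault-free g1=1, g2=1, g3=0 → 0; observed 0. Eliminates g2 stuck-at-0, g2 inverted output, g3 inverted output.
Only g3 stuck-at-0 is consistent with every test.

g3 stuck-at-0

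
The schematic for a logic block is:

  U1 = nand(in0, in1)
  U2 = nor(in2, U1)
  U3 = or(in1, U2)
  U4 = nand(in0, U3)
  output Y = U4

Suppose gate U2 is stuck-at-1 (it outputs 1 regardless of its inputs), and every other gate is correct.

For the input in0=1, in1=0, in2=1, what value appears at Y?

0

Propagate with U2 forced: U1=1, U2=1 [stuck-at-1], U3=1, U4=0.
So Y = 0. (Without the fault it would be 1.)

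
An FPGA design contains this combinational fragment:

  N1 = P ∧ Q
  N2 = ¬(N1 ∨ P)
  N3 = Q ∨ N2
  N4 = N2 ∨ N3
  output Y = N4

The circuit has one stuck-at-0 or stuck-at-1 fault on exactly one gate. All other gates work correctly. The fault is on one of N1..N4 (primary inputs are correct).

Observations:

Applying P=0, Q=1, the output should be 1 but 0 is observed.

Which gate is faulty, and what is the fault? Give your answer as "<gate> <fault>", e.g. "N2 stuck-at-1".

N4 stuck-at-0

Fault-free values for test 1 (P=0, Q=1): N1=0, N2=1, N3=1, N4=1, giving Y=1. Observed 0.
Test 1: faults giving observed 0 are {N4 stuck-at-0}.
Only N4 stuck-at-0 is consistent with every test.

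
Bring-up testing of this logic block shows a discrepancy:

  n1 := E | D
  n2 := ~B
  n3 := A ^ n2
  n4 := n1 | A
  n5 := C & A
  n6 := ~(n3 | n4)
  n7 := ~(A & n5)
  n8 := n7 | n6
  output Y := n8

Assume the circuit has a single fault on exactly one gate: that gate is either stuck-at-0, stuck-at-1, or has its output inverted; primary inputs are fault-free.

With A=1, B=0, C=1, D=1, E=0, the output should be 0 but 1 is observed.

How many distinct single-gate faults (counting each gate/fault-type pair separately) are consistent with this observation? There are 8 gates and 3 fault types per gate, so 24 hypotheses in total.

10

Fault-free: n1=1, n2=1, n3=0, n4=1, n5=1, n6=0, n7=0, n8=0 → 0. Observed 1.
  n1: none of the 3 fault types match ✗
  n2: none of the 3 fault types match ✗
  n3: none of the 3 fault types match ✗
  n4: stuck-at-0, inverted output ✓; others ✗
  n5: stuck-at-0, inverted output ✓; others ✗
  n6: stuck-at-1, inverted output ✓; others ✗
  n7: stuck-at-1, inverted output ✓; others ✗
  n8: stuck-at-1, inverted output ✓; others ✗
Consistent faults: {n4 stuck-at-0, n4 inverted output, n5 stuck-at-0, n5 inverted output, n6 stuck-at-1, n6 inverted output, n7 stuck-at-1, n7 inverted output, n8 stuck-at-1, n8 inverted output} — 10 in all.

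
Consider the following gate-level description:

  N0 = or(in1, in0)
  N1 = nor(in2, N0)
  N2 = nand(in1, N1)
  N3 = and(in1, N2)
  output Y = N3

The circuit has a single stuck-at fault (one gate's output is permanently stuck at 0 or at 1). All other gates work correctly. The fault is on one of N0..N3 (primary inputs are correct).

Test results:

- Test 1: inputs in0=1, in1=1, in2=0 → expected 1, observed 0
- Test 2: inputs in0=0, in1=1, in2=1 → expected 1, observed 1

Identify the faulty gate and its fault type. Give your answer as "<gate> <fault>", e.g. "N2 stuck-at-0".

Fault-free values for test 1 (in0=1, in1=1, in2=0): N0=1, N1=0, N2=1, N3=1, giving Y=1. Observed 0.
Test 1: faults giving observed 0 are {N0 stuck-at-0, N1 stuck-at-1, N2 stuck-at-0, N3 stuck-at-0}.
Test 2 (in0=0, in1=1, in2=1): fault-free N0=1, N1=0, N2=1, N3=1 → 1; observed 1. Eliminates N1 stuck-at-1, N2 stuck-at-0, N3 stuck-at-0.
Only N0 stuck-at-0 is consistent with every test.

N0 stuck-at-0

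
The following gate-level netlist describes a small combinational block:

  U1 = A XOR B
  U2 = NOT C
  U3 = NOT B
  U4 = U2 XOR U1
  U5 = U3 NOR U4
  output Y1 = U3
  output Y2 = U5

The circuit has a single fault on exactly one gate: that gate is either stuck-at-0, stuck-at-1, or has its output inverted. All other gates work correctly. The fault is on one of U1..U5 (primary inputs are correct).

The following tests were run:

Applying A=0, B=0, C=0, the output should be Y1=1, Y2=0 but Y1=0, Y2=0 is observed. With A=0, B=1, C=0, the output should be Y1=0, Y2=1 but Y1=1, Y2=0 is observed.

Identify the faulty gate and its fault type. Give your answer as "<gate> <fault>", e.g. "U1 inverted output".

Fault-free values for test 1 (A=0, B=0, C=0): U1=0, U2=1, U3=1, U4=1, U5=0, giving Y1=1, Y2=0. Observed Y1=0, Y2=0.
Test 1: faults giving observed Y1=0, Y2=0 are {U3 stuck-at-0, U3 inverted output}.
Test 2 (A=0, B=1, C=0): fault-free U1=1, U2=1, U3=0, U4=0, U5=1 → Y1=0, Y2=1; observed Y1=1, Y2=0. Eliminates U3 stuck-at-0.
Only U3 inverted output is consistent with every test.

U3 inverted output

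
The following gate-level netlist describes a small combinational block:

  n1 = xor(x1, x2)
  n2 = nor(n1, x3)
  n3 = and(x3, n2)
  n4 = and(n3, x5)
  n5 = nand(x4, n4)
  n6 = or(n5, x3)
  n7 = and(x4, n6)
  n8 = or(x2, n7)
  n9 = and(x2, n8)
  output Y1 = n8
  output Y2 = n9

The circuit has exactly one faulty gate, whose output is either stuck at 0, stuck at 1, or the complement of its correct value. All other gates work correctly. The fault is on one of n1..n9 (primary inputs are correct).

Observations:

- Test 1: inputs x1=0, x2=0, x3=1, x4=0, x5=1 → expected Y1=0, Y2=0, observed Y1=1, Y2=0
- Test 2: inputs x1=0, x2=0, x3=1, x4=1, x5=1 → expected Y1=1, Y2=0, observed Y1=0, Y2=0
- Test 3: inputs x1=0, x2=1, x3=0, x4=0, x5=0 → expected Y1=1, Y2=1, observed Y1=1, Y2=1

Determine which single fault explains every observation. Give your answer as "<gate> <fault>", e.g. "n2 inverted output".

Fault-free values for test 1 (x1=0, x2=0, x3=1, x4=0, x5=1): n1=0, n2=0, n3=0, n4=0, n5=1, n6=1, n7=0, n8=0, n9=0, giving Y1=0, Y2=0. Observed Y1=1, Y2=0.
Test 1: faults giving observed Y1=1, Y2=0 are {n7 stuck-at-1, n7 inverted output, n8 stuck-at-1, n8 inverted output}.
Test 2 (x1=0, x2=0, x3=1, x4=1, x5=1): fault-free n1=0, n2=0, n3=0, n4=0, n5=1, n6=1, n7=1, n8=1, n9=0 → Y1=1, Y2=0; observed Y1=0, Y2=0. Eliminates n7 stuck-at-1, n8 stuck-at-1.
Test 3 (x1=0, x2=1, x3=0, x4=0, x5=0): fault-free n1=1, n2=0, n3=0, n4=0, n5=1, n6=1, n7=0, n8=1, n9=1 → Y1=1, Y2=1; observed Y1=1, Y2=1. Eliminates n8 inverted output.
Only n7 inverted output is consistent with every test.

n7 inverted output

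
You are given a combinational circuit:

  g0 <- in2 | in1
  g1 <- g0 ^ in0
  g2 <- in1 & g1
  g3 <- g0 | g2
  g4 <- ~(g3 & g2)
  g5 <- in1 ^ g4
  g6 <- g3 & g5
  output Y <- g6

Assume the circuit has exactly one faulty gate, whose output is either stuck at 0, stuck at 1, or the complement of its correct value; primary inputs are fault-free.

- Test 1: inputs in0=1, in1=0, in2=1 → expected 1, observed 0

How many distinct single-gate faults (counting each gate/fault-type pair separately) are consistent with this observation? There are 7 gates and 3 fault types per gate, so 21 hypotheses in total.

Fault-free: g0=1, g1=0, g2=0, g3=1, g4=1, g5=1, g6=1 → 1. Observed 0.
  g0: stuck-at-0, inverted output ✓; others ✗
  g1: none of the 3 fault types match ✗
  g2: stuck-at-1, inverted output ✓; others ✗
  g3: stuck-at-0, inverted output ✓; others ✗
  g4: stuck-at-0, inverted output ✓; others ✗
  g5: stuck-at-0, inverted output ✓; others ✗
  g6: stuck-at-0, inverted output ✓; others ✗
Consistent faults: {g0 stuck-at-0, g0 inverted output, g2 stuck-at-1, g2 inverted output, g3 stuck-at-0, g3 inverted output, g4 stuck-at-0, g4 inverted output, g5 stuck-at-0, g5 inverted output, g6 stuck-at-0, g6 inverted output} — 12 in all.

12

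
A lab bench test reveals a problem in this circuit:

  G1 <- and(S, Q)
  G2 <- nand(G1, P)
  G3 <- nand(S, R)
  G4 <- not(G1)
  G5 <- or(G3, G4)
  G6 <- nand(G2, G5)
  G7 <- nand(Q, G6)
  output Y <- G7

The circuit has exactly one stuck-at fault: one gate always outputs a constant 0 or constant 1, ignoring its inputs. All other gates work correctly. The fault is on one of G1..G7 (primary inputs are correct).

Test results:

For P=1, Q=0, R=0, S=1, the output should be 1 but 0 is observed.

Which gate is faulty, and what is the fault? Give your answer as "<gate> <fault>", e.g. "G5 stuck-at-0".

Fault-free values for test 1 (P=1, Q=0, R=0, S=1): G1=0, G2=1, G3=1, G4=1, G5=1, G6=0, G7=1, giving Y=1. Observed 0.
Test 1: faults giving observed 0 are {G7 stuck-at-0}.
Only G7 stuck-at-0 is consistent with every test.

G7 stuck-at-0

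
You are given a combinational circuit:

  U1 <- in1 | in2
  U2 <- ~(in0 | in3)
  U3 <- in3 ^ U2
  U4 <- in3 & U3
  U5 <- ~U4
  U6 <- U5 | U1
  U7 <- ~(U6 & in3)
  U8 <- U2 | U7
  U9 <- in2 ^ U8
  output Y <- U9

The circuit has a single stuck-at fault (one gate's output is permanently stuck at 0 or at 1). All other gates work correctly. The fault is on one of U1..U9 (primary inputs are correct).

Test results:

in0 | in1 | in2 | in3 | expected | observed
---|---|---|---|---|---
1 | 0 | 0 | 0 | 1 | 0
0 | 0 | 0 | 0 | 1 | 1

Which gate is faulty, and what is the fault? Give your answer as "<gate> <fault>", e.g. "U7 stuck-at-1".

Fault-free values for test 1 (in0=1, in1=0, in2=0, in3=0): U1=0, U2=0, U3=0, U4=0, U5=1, U6=1, U7=1, U8=1, U9=1, giving Y=1. Observed 0.
Test 1: faults giving observed 0 are {U7 stuck-at-0, U8 stuck-at-0, U9 stuck-at-0}.
Test 2 (in0=0, in1=0, in2=0, in3=0): fault-free U1=0, U2=1, U3=1, U4=0, U5=1, U6=1, U7=1, U8=1, U9=1 → 1; observed 1. Eliminates U8 stuck-at-0, U9 stuck-at-0.
Only U7 stuck-at-0 is consistent with every test.

U7 stuck-at-0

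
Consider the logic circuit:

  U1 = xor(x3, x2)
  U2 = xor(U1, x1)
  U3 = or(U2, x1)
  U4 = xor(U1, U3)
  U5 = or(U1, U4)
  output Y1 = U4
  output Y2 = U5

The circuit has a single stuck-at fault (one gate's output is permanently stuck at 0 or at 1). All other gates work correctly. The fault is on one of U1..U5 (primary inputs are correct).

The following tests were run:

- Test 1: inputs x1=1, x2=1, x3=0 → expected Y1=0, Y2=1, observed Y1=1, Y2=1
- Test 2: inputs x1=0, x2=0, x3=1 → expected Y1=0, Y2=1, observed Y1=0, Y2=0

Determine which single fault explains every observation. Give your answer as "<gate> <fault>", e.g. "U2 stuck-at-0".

U1 stuck-at-0

Fault-free values for test 1 (x1=1, x2=1, x3=0): U1=1, U2=0, U3=1, U4=0, U5=1, giving Y1=0, Y2=1. Observed Y1=1, Y2=1.
Test 1: faults giving observed Y1=1, Y2=1 are {U1 stuck-at-0, U3 stuck-at-0, U4 stuck-at-1}.
Test 2 (x1=0, x2=0, x3=1): fault-free U1=1, U2=1, U3=1, U4=0, U5=1 → Y1=0, Y2=1; observed Y1=0, Y2=0. Eliminates U3 stuck-at-0, U4 stuck-at-1.
Only U1 stuck-at-0 is consistent with every test.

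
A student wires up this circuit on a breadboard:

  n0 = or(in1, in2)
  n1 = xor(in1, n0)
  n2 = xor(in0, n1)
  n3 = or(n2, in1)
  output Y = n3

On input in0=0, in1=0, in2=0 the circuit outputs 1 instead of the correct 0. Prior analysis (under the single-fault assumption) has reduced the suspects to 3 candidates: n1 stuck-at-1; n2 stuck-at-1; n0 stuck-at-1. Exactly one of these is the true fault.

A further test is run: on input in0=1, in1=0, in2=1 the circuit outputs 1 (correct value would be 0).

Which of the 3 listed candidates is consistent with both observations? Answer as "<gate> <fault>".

n2 stuck-at-1

Evaluate each candidate on input in0=1, in1=0, in2=1:
  n1 stuck-at-1: n0=1, n1=1 [stuck-at-1], n2=0, n3=0 → 0 — eliminated
  n2 stuck-at-1: n0=1, n1=1, n2=1 [stuck-at-1], n3=1 → 1 — matches
  n0 stuck-at-1: n0=1 [stuck-at-1], n1=1, n2=0, n3=0 → 0 — eliminated
Only n2 stuck-at-1 reproduces the observed 1.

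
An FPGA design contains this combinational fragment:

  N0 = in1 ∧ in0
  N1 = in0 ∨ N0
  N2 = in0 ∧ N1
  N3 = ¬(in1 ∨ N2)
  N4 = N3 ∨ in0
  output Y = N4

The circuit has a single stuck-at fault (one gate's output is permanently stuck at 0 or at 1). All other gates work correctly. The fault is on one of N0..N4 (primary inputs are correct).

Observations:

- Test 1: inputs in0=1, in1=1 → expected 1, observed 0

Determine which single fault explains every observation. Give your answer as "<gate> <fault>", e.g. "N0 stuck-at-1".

Fault-free values for test 1 (in0=1, in1=1): N0=1, N1=1, N2=1, N3=0, N4=1, giving Y=1. Observed 0.
Test 1: faults giving observed 0 are {N4 stuck-at-0}.
Only N4 stuck-at-0 is consistent with every test.

N4 stuck-at-0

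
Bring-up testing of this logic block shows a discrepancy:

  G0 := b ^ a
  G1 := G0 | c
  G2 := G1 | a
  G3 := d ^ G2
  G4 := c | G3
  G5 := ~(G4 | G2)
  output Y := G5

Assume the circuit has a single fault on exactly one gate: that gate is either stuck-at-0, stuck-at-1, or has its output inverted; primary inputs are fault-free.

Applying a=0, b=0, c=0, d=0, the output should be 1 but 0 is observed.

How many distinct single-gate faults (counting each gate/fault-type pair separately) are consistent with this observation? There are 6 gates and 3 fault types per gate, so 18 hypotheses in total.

Fault-free: G0=0, G1=0, G2=0, G3=0, G4=0, G5=1 → 1. Observed 0.
  G0: stuck-at-1, inverted output ✓; others ✗
  G1: stuck-at-1, inverted output ✓; others ✗
  G2: stuck-at-1, inverted output ✓; others ✗
  G3: stuck-at-1, inverted output ✓; others ✗
  G4: stuck-at-1, inverted output ✓; others ✗
  G5: stuck-at-0, inverted output ✓; others ✗
Consistent faults: {G0 stuck-at-1, G0 inverted output, G1 stuck-at-1, G1 inverted output, G2 stuck-at-1, G2 inverted output, G3 stuck-at-1, G3 inverted output, G4 stuck-at-1, G4 inverted output, G5 stuck-at-0, G5 inverted output} — 12 in all.

12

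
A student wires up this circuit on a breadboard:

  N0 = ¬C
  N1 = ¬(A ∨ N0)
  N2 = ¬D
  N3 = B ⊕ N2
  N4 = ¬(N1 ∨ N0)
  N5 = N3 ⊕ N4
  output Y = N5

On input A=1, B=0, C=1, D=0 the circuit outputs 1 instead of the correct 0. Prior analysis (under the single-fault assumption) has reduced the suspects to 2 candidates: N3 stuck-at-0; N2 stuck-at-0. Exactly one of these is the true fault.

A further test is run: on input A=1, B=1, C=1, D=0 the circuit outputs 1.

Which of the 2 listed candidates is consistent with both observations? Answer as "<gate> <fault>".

Evaluate each candidate on input A=1, B=1, C=1, D=0:
  N3 stuck-at-0: N0=0, N1=0, N2=1, N3=0 [stuck-at-0], N4=1, N5=1 → 1 — matches
  N2 stuck-at-0: N0=0, N1=0, N2=0 [stuck-at-0], N3=1, N4=1, N5=0 → 0 — eliminated
Only N3 stuck-at-0 reproduces the observed 1.

N3 stuck-at-0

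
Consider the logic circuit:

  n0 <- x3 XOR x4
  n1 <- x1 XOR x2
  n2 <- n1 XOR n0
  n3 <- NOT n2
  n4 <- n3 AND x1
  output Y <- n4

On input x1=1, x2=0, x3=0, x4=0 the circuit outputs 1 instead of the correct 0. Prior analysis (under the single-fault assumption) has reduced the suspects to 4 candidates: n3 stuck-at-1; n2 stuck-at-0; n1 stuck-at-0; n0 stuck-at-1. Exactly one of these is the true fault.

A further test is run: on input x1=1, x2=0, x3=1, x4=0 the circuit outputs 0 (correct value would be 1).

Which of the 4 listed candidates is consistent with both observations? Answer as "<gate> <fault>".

Evaluate each candidate on input x1=1, x2=0, x3=1, x4=0:
  n3 stuck-at-1: n0=1, n1=1, n2=0, n3=1 [stuck-at-1], n4=1 → 1 — eliminated
  n2 stuck-at-0: n0=1, n1=1, n2=0 [stuck-at-0], n3=1, n4=1 → 1 — eliminated
  n1 stuck-at-0: n0=1, n1=0 [stuck-at-0], n2=1, n3=0, n4=0 → 0 — matches
  n0 stuck-at-1: n0=1 [stuck-at-1], n1=1, n2=0, n3=1, n4=1 → 1 — eliminated
Only n1 stuck-at-0 reproduces the observed 0.

n1 stuck-at-0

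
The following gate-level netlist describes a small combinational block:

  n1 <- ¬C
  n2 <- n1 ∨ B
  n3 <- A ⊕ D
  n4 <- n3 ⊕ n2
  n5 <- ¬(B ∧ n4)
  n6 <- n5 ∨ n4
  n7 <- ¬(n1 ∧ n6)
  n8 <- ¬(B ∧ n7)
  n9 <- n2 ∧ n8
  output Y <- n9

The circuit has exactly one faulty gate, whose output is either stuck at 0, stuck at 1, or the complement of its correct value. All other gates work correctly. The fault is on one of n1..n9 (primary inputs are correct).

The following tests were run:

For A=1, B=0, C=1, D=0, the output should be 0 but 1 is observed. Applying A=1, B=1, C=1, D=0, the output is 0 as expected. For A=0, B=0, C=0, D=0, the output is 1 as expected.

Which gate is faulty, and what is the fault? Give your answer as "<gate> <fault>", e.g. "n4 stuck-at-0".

n2 stuck-at-1

Fault-free values for test 1 (A=1, B=0, C=1, D=0): n1=0, n2=0, n3=1, n4=1, n5=1, n6=1, n7=1, n8=1, n9=0, giving Y=0. Observed 1.
Test 1: faults giving observed 1 are {n1 stuck-at-1, n1 inverted output, n2 stuck-at-1, n2 inverted output, n9 stuck-at-1, n9 inverted output}.
Test 2 (A=1, B=1, C=1, D=0): fault-free n1=0, n2=1, n3=1, n4=0, n5=1, n6=1, n7=1, n8=0, n9=0 → 0; observed 0. Eliminates n1 stuck-at-1, n1 inverted output, n9 stuck-at-1, n9 inverted output.
Test 3 (A=0, B=0, C=0, D=0): fault-free n1=1, n2=1, n3=0, n4=1, n5=1, n6=1, n7=0, n8=1, n9=1 → 1; observed 1. Eliminates n2 inverted output.
Only n2 stuck-at-1 is consistent with every test.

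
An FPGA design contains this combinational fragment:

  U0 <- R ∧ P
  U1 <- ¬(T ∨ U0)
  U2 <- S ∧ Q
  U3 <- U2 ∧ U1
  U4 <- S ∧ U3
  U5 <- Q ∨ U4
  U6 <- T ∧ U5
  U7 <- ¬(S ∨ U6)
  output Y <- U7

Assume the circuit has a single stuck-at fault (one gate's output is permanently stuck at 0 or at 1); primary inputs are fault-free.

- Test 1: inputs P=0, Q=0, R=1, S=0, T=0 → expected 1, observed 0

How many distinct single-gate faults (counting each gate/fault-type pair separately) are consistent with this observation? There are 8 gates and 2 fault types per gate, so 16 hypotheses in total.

Fault-free: U0=0, U1=1, U2=0, U3=0, U4=0, U5=0, U6=0, U7=1 → 1. Observed 0.
  U0: none of the 2 fault types match ✗
  U1: none of the 2 fault types match ✗
  U2: none of the 2 fault types match ✗
  U3: none of the 2 fault types match ✗
  U4: none of the 2 fault types match ✗
  U5: none of the 2 fault types match ✗
  U6: stuck-at-1 ✓; others ✗
  U7: stuck-at-0 ✓; others ✗
Consistent faults: {U6 stuck-at-1, U7 stuck-at-0} — 2 in all.

2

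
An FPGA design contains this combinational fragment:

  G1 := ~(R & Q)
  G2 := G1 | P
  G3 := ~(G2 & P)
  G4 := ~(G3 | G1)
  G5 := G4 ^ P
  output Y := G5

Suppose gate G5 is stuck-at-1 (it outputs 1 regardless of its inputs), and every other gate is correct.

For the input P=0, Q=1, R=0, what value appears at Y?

1

Propagate with G5 forced: G1=1, G2=1, G3=1, G4=0, G5=1 [stuck-at-1].
So Y = 1. (Without the fault it would be 0.)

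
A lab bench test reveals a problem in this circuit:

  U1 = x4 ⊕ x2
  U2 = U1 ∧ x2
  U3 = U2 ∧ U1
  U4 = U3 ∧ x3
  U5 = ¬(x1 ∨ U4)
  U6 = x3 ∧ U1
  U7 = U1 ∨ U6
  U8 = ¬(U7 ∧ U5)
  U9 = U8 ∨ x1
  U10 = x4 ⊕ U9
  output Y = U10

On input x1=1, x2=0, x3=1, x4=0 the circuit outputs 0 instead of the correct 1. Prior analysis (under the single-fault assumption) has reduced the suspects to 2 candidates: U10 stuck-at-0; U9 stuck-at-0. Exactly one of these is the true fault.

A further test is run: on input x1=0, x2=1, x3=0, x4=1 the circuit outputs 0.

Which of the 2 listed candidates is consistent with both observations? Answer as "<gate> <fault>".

Evaluate each candidate on input x1=0, x2=1, x3=0, x4=1:
  U10 stuck-at-0: U1=0, U2=0, U3=0, U4=0, U5=1, U6=0, U7=0, U8=1, U9=1, U10=0 [stuck-at-0] → 0 — matches
  U9 stuck-at-0: U1=0, U2=0, U3=0, U4=0, U5=1, U6=0, U7=0, U8=1, U9=0 [stuck-at-0], U10=1 → 1 — eliminated
Only U10 stuck-at-0 reproduces the observed 0.

U10 stuck-at-0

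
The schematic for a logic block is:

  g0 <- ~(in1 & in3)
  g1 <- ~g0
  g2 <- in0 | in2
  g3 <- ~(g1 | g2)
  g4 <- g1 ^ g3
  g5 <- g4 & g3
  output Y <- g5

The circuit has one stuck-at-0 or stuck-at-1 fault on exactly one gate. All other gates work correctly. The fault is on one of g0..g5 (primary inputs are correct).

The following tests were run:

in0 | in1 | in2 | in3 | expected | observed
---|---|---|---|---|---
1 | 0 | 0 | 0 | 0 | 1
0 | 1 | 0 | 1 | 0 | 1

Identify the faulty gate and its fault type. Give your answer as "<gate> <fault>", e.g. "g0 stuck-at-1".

g5 stuck-at-1

Fault-free values for test 1 (in0=1, in1=0, in2=0, in3=0): g0=1, g1=0, g2=1, g3=0, g4=0, g5=0, giving Y=0. Observed 1.
Test 1: faults giving observed 1 are {g2 stuck-at-0, g3 stuck-at-1, g5 stuck-at-1}.
Test 2 (in0=0, in1=1, in2=0, in3=1): fault-free g0=0, g1=1, g2=0, g3=0, g4=1, g5=0 → 0; observed 1. Eliminates g2 stuck-at-0, g3 stuck-at-1.
Only g5 stuck-at-1 is consistent with every test.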